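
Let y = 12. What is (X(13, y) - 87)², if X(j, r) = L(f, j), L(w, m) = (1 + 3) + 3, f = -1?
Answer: 6400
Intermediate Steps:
L(w, m) = 7 (L(w, m) = 4 + 3 = 7)
X(j, r) = 7
(X(13, y) - 87)² = (7 - 87)² = (-80)² = 6400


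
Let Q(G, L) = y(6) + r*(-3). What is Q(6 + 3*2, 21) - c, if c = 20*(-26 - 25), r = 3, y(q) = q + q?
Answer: 1023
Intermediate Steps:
y(q) = 2*q
Q(G, L) = 3 (Q(G, L) = 2*6 + 3*(-3) = 12 - 9 = 3)
c = -1020 (c = 20*(-51) = -1020)
Q(6 + 3*2, 21) - c = 3 - 1*(-1020) = 3 + 1020 = 1023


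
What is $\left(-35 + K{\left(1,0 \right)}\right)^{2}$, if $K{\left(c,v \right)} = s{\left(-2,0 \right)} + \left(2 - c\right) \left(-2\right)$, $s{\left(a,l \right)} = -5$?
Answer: $1764$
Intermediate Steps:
$K{\left(c,v \right)} = -9 + 2 c$ ($K{\left(c,v \right)} = -5 + \left(2 - c\right) \left(-2\right) = -5 + \left(-4 + 2 c\right) = -9 + 2 c$)
$\left(-35 + K{\left(1,0 \right)}\right)^{2} = \left(-35 + \left(-9 + 2 \cdot 1\right)\right)^{2} = \left(-35 + \left(-9 + 2\right)\right)^{2} = \left(-35 - 7\right)^{2} = \left(-42\right)^{2} = 1764$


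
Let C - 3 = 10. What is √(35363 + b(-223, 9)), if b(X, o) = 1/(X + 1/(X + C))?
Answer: 71*√15385060613/46831 ≈ 188.05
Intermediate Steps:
C = 13 (C = 3 + 10 = 13)
b(X, o) = 1/(X + 1/(13 + X)) (b(X, o) = 1/(X + 1/(X + 13)) = 1/(X + 1/(13 + X)))
√(35363 + b(-223, 9)) = √(35363 + (13 - 223)/(1 + (-223)² + 13*(-223))) = √(35363 - 210/(1 + 49729 - 2899)) = √(35363 - 210/46831) = √(1656084443/46831) = 71*√15385060613/46831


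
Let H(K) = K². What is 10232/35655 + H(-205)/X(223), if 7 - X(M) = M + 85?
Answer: -1495321543/10732155 ≈ -139.33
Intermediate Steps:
X(M) = -78 - M (X(M) = 7 - (M + 85) = 7 - (85 + M) = 7 + (-85 - M) = -78 - M)
10232/35655 + H(-205)/X(223) = 10232/35655 + (-205)²/(-78 - 1*223) = 10232*(1/35655) + 42025/(-78 - 223) = 10232/35655 + 42025/(-301) = 10232/35655 + 42025*(-1/301) = 10232/35655 - 42025/301 = -1495321543/10732155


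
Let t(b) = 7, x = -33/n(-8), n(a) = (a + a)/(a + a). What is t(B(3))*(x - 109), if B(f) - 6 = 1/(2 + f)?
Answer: -994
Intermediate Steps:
B(f) = 6 + 1/(2 + f)
n(a) = 1 (n(a) = (2*a)/((2*a)) = (2*a)*(1/(2*a)) = 1)
x = -33 (x = -33/1 = -33*1 = -33)
t(B(3))*(x - 109) = 7*(-33 - 109) = 7*(-142) = -994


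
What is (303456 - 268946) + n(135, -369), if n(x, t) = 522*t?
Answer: -158108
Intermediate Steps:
(303456 - 268946) + n(135, -369) = (303456 - 268946) + 522*(-369) = 34510 - 192618 = -158108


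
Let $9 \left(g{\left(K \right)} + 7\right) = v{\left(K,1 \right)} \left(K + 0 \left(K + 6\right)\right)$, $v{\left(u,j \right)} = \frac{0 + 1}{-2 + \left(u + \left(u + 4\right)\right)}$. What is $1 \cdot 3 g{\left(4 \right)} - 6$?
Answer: $- \frac{403}{15} \approx -26.867$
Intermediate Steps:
$v{\left(u,j \right)} = \frac{1}{2 + 2 u}$ ($v{\left(u,j \right)} = 1 \frac{1}{-2 + \left(u + \left(4 + u\right)\right)} = 1 \frac{1}{-2 + \left(4 + 2 u\right)} = 1 \frac{1}{2 + 2 u} = \frac{1}{2 + 2 u}$)
$g{\left(K \right)} = -7 + \frac{K}{18 \left(1 + K\right)}$ ($g{\left(K \right)} = -7 + \frac{\frac{1}{2 \left(1 + K\right)} \left(K + 0 \left(K + 6\right)\right)}{9} = -7 + \frac{\frac{1}{2 \left(1 + K\right)} \left(K + 0 \left(6 + K\right)\right)}{9} = -7 + \frac{\frac{1}{2 \left(1 + K\right)} \left(K + 0\right)}{9} = -7 + \frac{\frac{1}{2 \left(1 + K\right)} K}{9} = -7 + \frac{\frac{1}{2} K \frac{1}{1 + K}}{9} = -7 + \frac{K}{18 \left(1 + K\right)}$)
$1 \cdot 3 g{\left(4 \right)} - 6 = 1 \cdot 3 \frac{-126 - 500}{18 \left(1 + 4\right)} - 6 = 3 \frac{-126 - 500}{18 \cdot 5} - 6 = 3 \cdot \frac{1}{18} \cdot \frac{1}{5} \left(-626\right) - 6 = 3 \left(- \frac{313}{45}\right) - 6 = - \frac{313}{15} - 6 = - \frac{403}{15}$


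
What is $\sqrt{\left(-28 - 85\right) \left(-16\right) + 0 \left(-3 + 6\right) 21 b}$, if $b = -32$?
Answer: $4 \sqrt{113} \approx 42.521$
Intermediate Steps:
$\sqrt{\left(-28 - 85\right) \left(-16\right) + 0 \left(-3 + 6\right) 21 b} = \sqrt{\left(-28 - 85\right) \left(-16\right) + 0 \left(-3 + 6\right) 21 \left(-32\right)} = \sqrt{\left(-113\right) \left(-16\right) + 0 \cdot 3 \cdot 21 \left(-32\right)} = \sqrt{1808 + 0 \cdot 21 \left(-32\right)} = \sqrt{1808 + 0 \left(-32\right)} = \sqrt{1808 + 0} = \sqrt{1808} = 4 \sqrt{113}$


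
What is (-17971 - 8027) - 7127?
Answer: -33125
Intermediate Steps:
(-17971 - 8027) - 7127 = -25998 - 7127 = -33125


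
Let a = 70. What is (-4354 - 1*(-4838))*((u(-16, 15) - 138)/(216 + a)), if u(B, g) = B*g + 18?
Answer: -7920/13 ≈ -609.23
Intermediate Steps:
u(B, g) = 18 + B*g
(-4354 - 1*(-4838))*((u(-16, 15) - 138)/(216 + a)) = (-4354 - 1*(-4838))*(((18 - 16*15) - 138)/(216 + 70)) = (-4354 + 4838)*(((18 - 240) - 138)/286) = 484*((-222 - 138)*(1/286)) = 484*(-360*1/286) = 484*(-180/143) = -7920/13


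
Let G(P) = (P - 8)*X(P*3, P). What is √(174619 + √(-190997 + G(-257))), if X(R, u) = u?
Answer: √(174619 + 14*I*√627) ≈ 417.87 + 0.419*I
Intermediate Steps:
G(P) = P*(-8 + P) (G(P) = (P - 8)*P = (-8 + P)*P = P*(-8 + P))
√(174619 + √(-190997 + G(-257))) = √(174619 + √(-190997 - 257*(-8 - 257))) = √(174619 + √(-190997 - 257*(-265))) = √(174619 + √(-190997 + 68105)) = √(174619 + √(-122892)) = √(174619 + 14*I*√627)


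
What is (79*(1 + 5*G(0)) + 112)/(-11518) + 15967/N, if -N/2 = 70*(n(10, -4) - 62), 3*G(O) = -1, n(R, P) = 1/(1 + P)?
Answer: 117893651/64615980 ≈ 1.8245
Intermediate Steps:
G(O) = -1/3 (G(O) = (1/3)*(-1) = -1/3)
N = 26180/3 (N = -140*(1/(1 - 4) - 62) = -140*(1/(-3) - 62) = -140*(-1/3 - 62) = -140*(-187)/3 = -2*(-13090/3) = 26180/3 ≈ 8726.7)
(79*(1 + 5*G(0)) + 112)/(-11518) + 15967/N = (79*(1 + 5*(-1/3)) + 112)/(-11518) + 15967/(26180/3) = (79*(1 - 5/3) + 112)*(-1/11518) + 15967*(3/26180) = (79*(-2/3) + 112)*(-1/11518) + 6843/3740 = (-158/3 + 112)*(-1/11518) + 6843/3740 = (178/3)*(-1/11518) + 6843/3740 = -89/17277 + 6843/3740 = 117893651/64615980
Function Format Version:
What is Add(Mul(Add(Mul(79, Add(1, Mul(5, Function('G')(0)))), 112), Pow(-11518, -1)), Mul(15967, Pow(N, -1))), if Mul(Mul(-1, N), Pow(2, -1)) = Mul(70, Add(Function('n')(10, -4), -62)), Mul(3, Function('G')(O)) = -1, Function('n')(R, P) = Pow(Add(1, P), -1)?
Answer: Rational(117893651, 64615980) ≈ 1.8245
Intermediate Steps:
Function('G')(O) = Rational(-1, 3) (Function('G')(O) = Mul(Rational(1, 3), -1) = Rational(-1, 3))
N = Rational(26180, 3) (N = Mul(-2, Mul(70, Add(Pow(Add(1, -4), -1), -62))) = Mul(-2, Mul(70, Add(Pow(-3, -1), -62))) = Mul(-2, Mul(70, Add(Rational(-1, 3), -62))) = Mul(-2, Mul(70, Rational(-187, 3))) = Mul(-2, Rational(-13090, 3)) = Rational(26180, 3) ≈ 8726.7)
Add(Mul(Add(Mul(79, Add(1, Mul(5, Function('G')(0)))), 112), Pow(-11518, -1)), Mul(15967, Pow(N, -1))) = Add(Mul(Add(Mul(79, Add(1, Mul(5, Rational(-1, 3)))), 112), Pow(-11518, -1)), Mul(15967, Pow(Rational(26180, 3), -1))) = Add(Mul(Add(Mul(79, Add(1, Rational(-5, 3))), 112), Rational(-1, 11518)), Mul(15967, Rational(3, 26180))) = Add(Mul(Add(Mul(79, Rational(-2, 3)), 112), Rational(-1, 11518)), Rational(6843, 3740)) = Add(Mul(Add(Rational(-158, 3), 112), Rational(-1, 11518)), Rational(6843, 3740)) = Add(Mul(Rational(178, 3), Rational(-1, 11518)), Rational(6843, 3740)) = Add(Rational(-89, 17277), Rational(6843, 3740)) = Rational(117893651, 64615980)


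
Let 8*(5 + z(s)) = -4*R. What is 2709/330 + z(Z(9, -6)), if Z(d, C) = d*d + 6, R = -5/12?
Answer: 4511/1320 ≈ 3.4174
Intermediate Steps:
R = -5/12 (R = -5*1/12 = -5/12 ≈ -0.41667)
Z(d, C) = 6 + d² (Z(d, C) = d² + 6 = 6 + d²)
z(s) = -115/24 (z(s) = -5 + (-4*(-5/12))/8 = -5 + (⅛)*(5/3) = -5 + 5/24 = -115/24)
2709/330 + z(Z(9, -6)) = 2709/330 - 115/24 = 2709*(1/330) - 115/24 = 903/110 - 115/24 = 4511/1320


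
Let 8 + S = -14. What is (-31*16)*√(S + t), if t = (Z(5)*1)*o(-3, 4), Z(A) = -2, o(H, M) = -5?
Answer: -992*I*√3 ≈ -1718.2*I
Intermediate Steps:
S = -22 (S = -8 - 14 = -22)
t = 10 (t = -2*1*(-5) = -2*(-5) = 10)
(-31*16)*√(S + t) = (-31*16)*√(-22 + 10) = -992*I*√3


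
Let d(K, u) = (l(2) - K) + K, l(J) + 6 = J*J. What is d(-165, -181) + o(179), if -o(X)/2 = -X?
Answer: 356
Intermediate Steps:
l(J) = -6 + J**2 (l(J) = -6 + J*J = -6 + J**2)
d(K, u) = -2 (d(K, u) = ((-6 + 2**2) - K) + K = ((-6 + 4) - K) + K = (-2 - K) + K = -2)
o(X) = 2*X (o(X) = -(-2)*X = 2*X)
d(-165, -181) + o(179) = -2 + 2*179 = -2 + 358 = 356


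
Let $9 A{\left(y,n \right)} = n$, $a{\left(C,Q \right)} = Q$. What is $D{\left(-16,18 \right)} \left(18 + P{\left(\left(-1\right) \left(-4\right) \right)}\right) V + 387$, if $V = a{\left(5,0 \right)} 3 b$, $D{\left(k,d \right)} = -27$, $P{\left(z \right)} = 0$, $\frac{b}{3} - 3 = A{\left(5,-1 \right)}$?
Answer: $387$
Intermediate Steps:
$A{\left(y,n \right)} = \frac{n}{9}$
$b = \frac{26}{3}$ ($b = 9 + 3 \cdot \frac{1}{9} \left(-1\right) = 9 + 3 \left(- \frac{1}{9}\right) = 9 - \frac{1}{3} = \frac{26}{3} \approx 8.6667$)
$V = 0$ ($V = 0 \cdot 3 \cdot \frac{26}{3} = 0 \cdot \frac{26}{3} = 0$)
$D{\left(-16,18 \right)} \left(18 + P{\left(\left(-1\right) \left(-4\right) \right)}\right) V + 387 = - 27 \left(18 + 0\right) 0 + 387 = - 27 \cdot 18 \cdot 0 + 387 = \left(-27\right) 0 + 387 = 0 + 387 = 387$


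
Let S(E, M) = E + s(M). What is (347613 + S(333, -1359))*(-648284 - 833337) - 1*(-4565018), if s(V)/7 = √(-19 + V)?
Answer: -515519535448 - 10371347*I*√1378 ≈ -5.1552e+11 - 3.85e+8*I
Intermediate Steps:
s(V) = 7*√(-19 + V)
S(E, M) = E + 7*√(-19 + M)
(347613 + S(333, -1359))*(-648284 - 833337) - 1*(-4565018) = (347613 + (333 + 7*√(-19 - 1359)))*(-648284 - 833337) - 1*(-4565018) = (347613 + (333 + 7*√(-1378)))*(-1481621) + 4565018 = (347613 + (333 + 7*(I*√1378)))*(-1481621) + 4565018 = (347613 + (333 + 7*I*√1378))*(-1481621) + 4565018 = (347946 + 7*I*√1378)*(-1481621) + 4565018 = (-515524100466 - 10371347*I*√1378) + 4565018 = -515519535448 - 10371347*I*√1378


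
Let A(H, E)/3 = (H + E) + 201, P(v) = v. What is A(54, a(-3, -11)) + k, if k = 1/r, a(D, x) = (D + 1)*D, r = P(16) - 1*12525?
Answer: 9794546/12509 ≈ 783.00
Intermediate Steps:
r = -12509 (r = 16 - 1*12525 = 16 - 12525 = -12509)
a(D, x) = D*(1 + D) (a(D, x) = (1 + D)*D = D*(1 + D))
A(H, E) = 603 + 3*E + 3*H (A(H, E) = 3*((H + E) + 201) = 3*((E + H) + 201) = 3*(201 + E + H) = 603 + 3*E + 3*H)
k = -1/12509 (k = 1/(-12509) = -1/12509 ≈ -7.9942e-5)
A(54, a(-3, -11)) + k = (603 + 3*(-3*(1 - 3)) + 3*54) - 1/12509 = (603 + 3*(-3*(-2)) + 162) - 1/12509 = (603 + 3*6 + 162) - 1/12509 = (603 + 18 + 162) - 1/12509 = 783 - 1/12509 = 9794546/12509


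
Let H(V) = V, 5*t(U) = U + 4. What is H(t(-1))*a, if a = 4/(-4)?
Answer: -3/5 ≈ -0.60000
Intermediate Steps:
t(U) = 4/5 + U/5 (t(U) = (U + 4)/5 = (4 + U)/5 = 4/5 + U/5)
a = -1 (a = 4*(-1/4) = -1)
H(t(-1))*a = (4/5 + (1/5)*(-1))*(-1) = (4/5 - 1/5)*(-1) = (3/5)*(-1) = -3/5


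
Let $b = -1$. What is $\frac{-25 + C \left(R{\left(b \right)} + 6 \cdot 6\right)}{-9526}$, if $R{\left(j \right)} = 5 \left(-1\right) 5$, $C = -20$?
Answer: $\frac{245}{9526} \approx 0.025719$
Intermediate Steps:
$R{\left(j \right)} = -25$ ($R{\left(j \right)} = \left(-5\right) 5 = -25$)
$\frac{-25 + C \left(R{\left(b \right)} + 6 \cdot 6\right)}{-9526} = \frac{-25 - 20 \left(-25 + 6 \cdot 6\right)}{-9526} = \left(-25 - 20 \left(-25 + 36\right)\right) \left(- \frac{1}{9526}\right) = \left(-25 - 220\right) \left(- \frac{1}{9526}\right) = \left(-245\right) \left(- \frac{1}{9526}\right) = \frac{245}{9526}$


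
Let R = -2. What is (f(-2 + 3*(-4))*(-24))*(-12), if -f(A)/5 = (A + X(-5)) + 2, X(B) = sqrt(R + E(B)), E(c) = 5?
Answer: 17280 - 1440*sqrt(3) ≈ 14786.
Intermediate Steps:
X(B) = sqrt(3) (X(B) = sqrt(-2 + 5) = sqrt(3))
f(A) = -10 - 5*A - 5*sqrt(3) (f(A) = -5*((A + sqrt(3)) + 2) = -5*(2 + A + sqrt(3)) = -10 - 5*A - 5*sqrt(3))
(f(-2 + 3*(-4))*(-24))*(-12) = ((-10 - 5*(-2 + 3*(-4)) - 5*sqrt(3))*(-24))*(-12) = ((-10 - 5*(-2 - 12) - 5*sqrt(3))*(-24))*(-12) = ((-10 - 5*(-14) - 5*sqrt(3))*(-24))*(-12) = ((-10 + 70 - 5*sqrt(3))*(-24))*(-12) = ((60 - 5*sqrt(3))*(-24))*(-12) = (-1440 + 120*sqrt(3))*(-12) = 17280 - 1440*sqrt(3)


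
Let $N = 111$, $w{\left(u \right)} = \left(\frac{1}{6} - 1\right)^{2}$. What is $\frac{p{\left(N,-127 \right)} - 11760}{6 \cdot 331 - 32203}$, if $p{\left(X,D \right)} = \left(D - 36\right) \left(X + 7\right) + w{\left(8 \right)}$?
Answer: $\frac{1115759}{1087812} \approx 1.0257$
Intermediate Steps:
$w{\left(u \right)} = \frac{25}{36}$ ($w{\left(u \right)} = \left(\frac{1}{6} - 1\right)^{2} = \left(- \frac{5}{6}\right)^{2} = \frac{25}{36}$)
$p{\left(X,D \right)} = \frac{25}{36} + \left(-36 + D\right) \left(7 + X\right)$ ($p{\left(X,D \right)} = \left(D - 36\right) \left(X + 7\right) + \frac{25}{36} = \left(-36 + D\right) \left(7 + X\right) + \frac{25}{36} = \frac{25}{36} + \left(-36 + D\right) \left(7 + X\right)$)
$\frac{p{\left(N,-127 \right)} - 11760}{6 \cdot 331 - 32203} = \frac{\left(- \frac{9047}{36} - 3996 + 7 \left(-127\right) - 14097\right) - 11760}{6 \cdot 331 - 32203} = \frac{\left(- \frac{9047}{36} - 3996 - 889 - 14097\right) - 11760}{1986 - 32203} = \frac{- \frac{692399}{36} - 11760}{-30217} = \left(- \frac{1115759}{36}\right) \left(- \frac{1}{30217}\right) = \frac{1115759}{1087812}$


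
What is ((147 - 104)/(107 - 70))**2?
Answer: 1849/1369 ≈ 1.3506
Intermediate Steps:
((147 - 104)/(107 - 70))**2 = (43/37)**2 = 1849/1369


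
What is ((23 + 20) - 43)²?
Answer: 0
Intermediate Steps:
((23 + 20) - 43)² = (43 - 43)² = 0² = 0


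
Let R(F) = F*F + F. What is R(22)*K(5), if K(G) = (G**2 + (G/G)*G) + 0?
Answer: 15180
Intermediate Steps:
R(F) = F + F**2 (R(F) = F**2 + F = F + F**2)
K(G) = G + G**2 (K(G) = (G**2 + 1*G) + 0 = (G**2 + G) + 0 = (G + G**2) + 0 = G + G**2)
R(22)*K(5) = (22*(1 + 22))*(5*(1 + 5)) = (22*23)*(5*6) = 506*30 = 15180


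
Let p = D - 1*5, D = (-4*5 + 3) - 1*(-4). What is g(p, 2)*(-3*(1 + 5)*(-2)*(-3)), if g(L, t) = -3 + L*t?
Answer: 4212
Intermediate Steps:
D = -13 (D = (-20 + 3) + 4 = -17 + 4 = -13)
p = -18 (p = -13 - 1*5 = -13 - 5 = -18)
g(p, 2)*(-3*(1 + 5)*(-2)*(-3)) = (-3 - 18*2)*(-3*(1 + 5)*(-2)*(-3)) = (-3 - 36)*(-18*(-2)*(-3)) = -39*(-3*(-12))*(-3) = -1404*(-3) = -39*(-108) = 4212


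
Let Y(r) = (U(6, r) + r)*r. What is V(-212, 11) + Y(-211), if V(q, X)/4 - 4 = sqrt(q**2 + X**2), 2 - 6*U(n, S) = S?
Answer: 74093/2 + 4*sqrt(45065) ≈ 37896.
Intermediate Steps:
U(n, S) = 1/3 - S/6
V(q, X) = 16 + 4*sqrt(X**2 + q**2) (V(q, X) = 16 + 4*sqrt(q**2 + X**2) = 16 + 4*sqrt(X**2 + q**2))
Y(r) = r*(1/3 + 5*r/6) (Y(r) = ((1/3 - r/6) + r)*r = (1/3 + 5*r/6)*r = r*(1/3 + 5*r/6))
V(-212, 11) + Y(-211) = (16 + 4*sqrt(11**2 + (-212)**2)) + (1/6)*(-211)*(2 + 5*(-211)) = (16 + 4*sqrt(121 + 44944)) + (1/6)*(-211)*(2 - 1055) = (16 + 4*sqrt(45065)) + (1/6)*(-211)*(-1053) = (16 + 4*sqrt(45065)) + 74061/2 = 74093/2 + 4*sqrt(45065)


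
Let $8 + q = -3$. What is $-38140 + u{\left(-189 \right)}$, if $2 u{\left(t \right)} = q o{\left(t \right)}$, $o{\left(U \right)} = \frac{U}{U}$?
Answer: $- \frac{76291}{2} \approx -38146.0$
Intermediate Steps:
$o{\left(U \right)} = 1$
$q = -11$ ($q = -8 - 3 = -11$)
$u{\left(t \right)} = - \frac{11}{2}$ ($u{\left(t \right)} = \frac{\left(-11\right) 1}{2} = \frac{1}{2} \left(-11\right) = - \frac{11}{2}$)
$-38140 + u{\left(-189 \right)} = -38140 - \frac{11}{2} = - \frac{76291}{2}$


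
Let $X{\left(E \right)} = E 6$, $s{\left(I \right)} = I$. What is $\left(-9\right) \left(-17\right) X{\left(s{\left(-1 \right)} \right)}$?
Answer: $-918$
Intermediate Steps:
$X{\left(E \right)} = 6 E$
$\left(-9\right) \left(-17\right) X{\left(s{\left(-1 \right)} \right)} = \left(-9\right) \left(-17\right) 6 \left(-1\right) = 153 \left(-6\right) = -918$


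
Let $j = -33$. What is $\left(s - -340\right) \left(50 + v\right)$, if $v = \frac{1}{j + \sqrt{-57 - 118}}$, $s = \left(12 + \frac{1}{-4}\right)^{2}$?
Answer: $\frac{483164383}{20224} - \frac{38245 i \sqrt{7}}{20224} \approx 23891.0 - 5.0033 i$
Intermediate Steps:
$s = \frac{2209}{16}$ ($s = \left(12 - \frac{1}{4}\right)^{2} = \left(\frac{47}{4}\right)^{2} = \frac{2209}{16} \approx 138.06$)
$v = \frac{1}{-33 + 5 i \sqrt{7}}$ ($v = \frac{1}{-33 + \sqrt{-57 - 118}} = \frac{1}{-33 + \sqrt{-175}} = \frac{1}{-33 + 5 i \sqrt{7}} \approx -0.026108 - 0.010466 i$)
$\left(s - -340\right) \left(50 + v\right) = \left(\frac{2209}{16} - -340\right) \left(50 - \left(\frac{33}{1264} + \frac{5 i \sqrt{7}}{1264}\right)\right) = \left(\frac{2209}{16} + 340\right) \left(\frac{63167}{1264} - \frac{5 i \sqrt{7}}{1264}\right) = \frac{7649 \left(\frac{63167}{1264} - \frac{5 i \sqrt{7}}{1264}\right)}{16} = \frac{483164383}{20224} - \frac{38245 i \sqrt{7}}{20224}$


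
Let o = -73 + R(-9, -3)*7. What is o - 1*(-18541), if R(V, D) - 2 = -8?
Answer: 18426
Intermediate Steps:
R(V, D) = -6 (R(V, D) = 2 - 8 = -6)
o = -115 (o = -73 - 6*7 = -73 - 42 = -115)
o - 1*(-18541) = -115 - 1*(-18541) = -115 + 18541 = 18426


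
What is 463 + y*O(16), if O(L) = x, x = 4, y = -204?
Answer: -353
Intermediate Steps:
O(L) = 4
463 + y*O(16) = 463 - 204*4 = 463 - 816 = -353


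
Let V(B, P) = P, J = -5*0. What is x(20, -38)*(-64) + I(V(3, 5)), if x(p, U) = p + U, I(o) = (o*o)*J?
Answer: 1152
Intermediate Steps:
J = 0
I(o) = 0 (I(o) = (o*o)*0 = o**2*0 = 0)
x(p, U) = U + p
x(20, -38)*(-64) + I(V(3, 5)) = (-38 + 20)*(-64) + 0 = -18*(-64) + 0 = 1152 + 0 = 1152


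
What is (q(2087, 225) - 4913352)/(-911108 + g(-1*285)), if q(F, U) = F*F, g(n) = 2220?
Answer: 557783/908888 ≈ 0.61370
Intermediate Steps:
q(F, U) = F²
(q(2087, 225) - 4913352)/(-911108 + g(-1*285)) = (2087² - 4913352)/(-911108 + 2220) = (4355569 - 4913352)/(-908888) = -557783*(-1/908888) = 557783/908888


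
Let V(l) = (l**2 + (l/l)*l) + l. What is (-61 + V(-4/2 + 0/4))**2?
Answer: 3721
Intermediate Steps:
V(l) = l**2 + 2*l (V(l) = (l**2 + 1*l) + l = (l**2 + l) + l = (l + l**2) + l = l**2 + 2*l)
(-61 + V(-4/2 + 0/4))**2 = (-61 + (-4/2 + 0/4)*(2 + (-4/2 + 0/4)))**2 = (-61 + (-4*1/2 + 0*(1/4))*(2 + (-4*1/2 + 0*(1/4))))**2 = (-61 + (-2 + 0)*(2 + (-2 + 0)))**2 = (-61 - 2*(2 - 2))**2 = (-61 - 2*0)**2 = (-61 + 0)**2 = (-61)**2 = 3721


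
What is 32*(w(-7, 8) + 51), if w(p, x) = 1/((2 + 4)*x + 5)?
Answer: 86528/53 ≈ 1632.6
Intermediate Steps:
w(p, x) = 1/(5 + 6*x) (w(p, x) = 1/(6*x + 5) = 1/(5 + 6*x))
32*(w(-7, 8) + 51) = 32*(1/(5 + 6*8) + 51) = 32*(1/(5 + 48) + 51) = 32*(1/53 + 51) = 32*(2704/53) = 86528/53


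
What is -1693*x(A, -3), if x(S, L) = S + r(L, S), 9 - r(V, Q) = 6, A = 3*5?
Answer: -30474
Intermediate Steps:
A = 15
r(V, Q) = 3 (r(V, Q) = 9 - 1*6 = 9 - 6 = 3)
x(S, L) = 3 + S (x(S, L) = S + 3 = 3 + S)
-1693*x(A, -3) = -1693*(3 + 15) = -1693*18 = -30474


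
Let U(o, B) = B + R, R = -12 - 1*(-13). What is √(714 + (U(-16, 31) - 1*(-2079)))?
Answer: 5*√113 ≈ 53.151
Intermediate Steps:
R = 1 (R = -12 + 13 = 1)
U(o, B) = 1 + B (U(o, B) = B + 1 = 1 + B)
√(714 + (U(-16, 31) - 1*(-2079))) = √(714 + ((1 + 31) - 1*(-2079))) = √(714 + (32 + 2079)) = √(714 + 2111) = √2825 = 5*√113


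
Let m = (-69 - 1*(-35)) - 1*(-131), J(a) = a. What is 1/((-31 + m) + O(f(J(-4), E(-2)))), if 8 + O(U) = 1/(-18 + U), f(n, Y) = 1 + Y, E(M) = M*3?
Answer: 23/1333 ≈ 0.017254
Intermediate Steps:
E(M) = 3*M
O(U) = -8 + 1/(-18 + U)
m = 97 (m = (-69 + 35) + 131 = -34 + 131 = 97)
1/((-31 + m) + O(f(J(-4), E(-2)))) = 1/((-31 + 97) + (145 - 8*(1 + 3*(-2)))/(-18 + (1 + 3*(-2)))) = 1/(66 + (145 - 8*(1 - 6))/(-18 + (1 - 6))) = 1/(66 + (145 - 8*(-5))/(-18 - 5)) = 1/(66 + (145 + 40)/(-23)) = 1/(66 - 1/23*185) = 1/(66 - 185/23) = 1/(1333/23) = 23/1333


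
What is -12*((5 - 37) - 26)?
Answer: 696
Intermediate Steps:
-12*((5 - 37) - 26) = -12*(-32 - 26) = -12*(-58) = 696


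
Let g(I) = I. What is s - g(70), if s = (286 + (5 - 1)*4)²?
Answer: 91134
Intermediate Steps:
s = 91204 (s = (286 + 4*4)² = (286 + 16)² = 302² = 91204)
s - g(70) = 91204 - 1*70 = 91204 - 70 = 91134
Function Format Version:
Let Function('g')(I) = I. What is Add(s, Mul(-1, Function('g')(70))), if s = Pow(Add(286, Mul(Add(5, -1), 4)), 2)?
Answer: 91134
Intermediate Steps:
s = 91204 (s = Pow(Add(286, Mul(4, 4)), 2) = Pow(Add(286, 16), 2) = Pow(302, 2) = 91204)
Add(s, Mul(-1, Function('g')(70))) = Add(91204, Mul(-1, 70)) = Add(91204, -70) = 91134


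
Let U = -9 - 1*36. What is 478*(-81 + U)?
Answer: -60228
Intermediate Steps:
U = -45 (U = -9 - 36 = -45)
478*(-81 + U) = 478*(-81 - 45) = 478*(-126) = -60228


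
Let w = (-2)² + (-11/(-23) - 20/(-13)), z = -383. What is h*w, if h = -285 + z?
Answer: -1201732/299 ≈ -4019.2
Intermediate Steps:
w = 1799/299 (w = 4 + (-11*(-1/23) - 20*(-1/13)) = 4 + (11/23 + 20/13) = 4 + 603/299 = 1799/299 ≈ 6.0167)
h = -668 (h = -285 - 383 = -668)
h*w = -668*1799/299 = -1201732/299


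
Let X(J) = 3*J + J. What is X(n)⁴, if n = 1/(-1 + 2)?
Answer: 256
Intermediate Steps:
n = 1 (n = 1/1 = 1)
X(J) = 4*J
X(n)⁴ = (4*1)⁴ = 4⁴ = 256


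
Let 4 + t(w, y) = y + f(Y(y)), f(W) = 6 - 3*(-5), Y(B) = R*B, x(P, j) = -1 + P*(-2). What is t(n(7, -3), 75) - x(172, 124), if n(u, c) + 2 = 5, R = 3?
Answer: 437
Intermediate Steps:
x(P, j) = -1 - 2*P
n(u, c) = 3 (n(u, c) = -2 + 5 = 3)
Y(B) = 3*B
f(W) = 21 (f(W) = 6 + 15 = 21)
t(w, y) = 17 + y (t(w, y) = -4 + (y + 21) = -4 + (21 + y) = 17 + y)
t(n(7, -3), 75) - x(172, 124) = (17 + 75) - (-1 - 2*172) = 92 - (-1 - 344) = 92 - 1*(-345) = 92 + 345 = 437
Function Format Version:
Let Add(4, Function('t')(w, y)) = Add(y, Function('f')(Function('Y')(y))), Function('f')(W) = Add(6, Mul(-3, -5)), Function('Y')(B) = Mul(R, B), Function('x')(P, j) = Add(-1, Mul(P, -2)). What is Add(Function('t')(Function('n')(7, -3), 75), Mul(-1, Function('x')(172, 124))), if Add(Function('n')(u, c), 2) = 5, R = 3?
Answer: 437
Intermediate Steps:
Function('x')(P, j) = Add(-1, Mul(-2, P))
Function('n')(u, c) = 3 (Function('n')(u, c) = Add(-2, 5) = 3)
Function('Y')(B) = Mul(3, B)
Function('f')(W) = 21 (Function('f')(W) = Add(6, 15) = 21)
Function('t')(w, y) = Add(17, y) (Function('t')(w, y) = Add(-4, Add(y, 21)) = Add(-4, Add(21, y)) = Add(17, y))
Add(Function('t')(Function('n')(7, -3), 75), Mul(-1, Function('x')(172, 124))) = Add(Add(17, 75), Mul(-1, Add(-1, Mul(-2, 172)))) = Add(92, Mul(-1, Add(-1, -344))) = Add(92, Mul(-1, -345)) = Add(92, 345) = 437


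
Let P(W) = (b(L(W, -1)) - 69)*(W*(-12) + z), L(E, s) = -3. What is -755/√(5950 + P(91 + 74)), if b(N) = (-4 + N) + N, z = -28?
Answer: -755*√164582/164582 ≈ -1.8610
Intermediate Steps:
b(N) = -4 + 2*N
P(W) = 2212 + 948*W (P(W) = ((-4 + 2*(-3)) - 69)*(W*(-12) - 28) = ((-4 - 6) - 69)*(-12*W - 28) = (-10 - 69)*(-28 - 12*W) = -79*(-28 - 12*W) = 2212 + 948*W)
-755/√(5950 + P(91 + 74)) = -755/√(5950 + (2212 + 948*(91 + 74))) = -755/√(5950 + (2212 + 948*165)) = -755/√(5950 + (2212 + 156420)) = -755/√(5950 + 158632) = -755*√164582/164582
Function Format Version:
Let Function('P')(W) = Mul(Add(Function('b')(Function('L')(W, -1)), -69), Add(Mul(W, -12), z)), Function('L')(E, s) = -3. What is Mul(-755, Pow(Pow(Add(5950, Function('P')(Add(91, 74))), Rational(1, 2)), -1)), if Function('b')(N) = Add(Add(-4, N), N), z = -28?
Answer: Mul(Rational(-755, 164582), Pow(164582, Rational(1, 2))) ≈ -1.8610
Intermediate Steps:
Function('b')(N) = Add(-4, Mul(2, N))
Function('P')(W) = Add(2212, Mul(948, W)) (Function('P')(W) = Mul(Add(Add(-4, Mul(2, -3)), -69), Add(Mul(W, -12), -28)) = Mul(Add(Add(-4, -6), -69), Add(Mul(-12, W), -28)) = Mul(Add(-10, -69), Add(-28, Mul(-12, W))) = Mul(-79, Add(-28, Mul(-12, W))) = Add(2212, Mul(948, W)))
Mul(-755, Pow(Pow(Add(5950, Function('P')(Add(91, 74))), Rational(1, 2)), -1)) = Mul(-755, Pow(Pow(Add(5950, Add(2212, Mul(948, Add(91, 74)))), Rational(1, 2)), -1)) = Mul(-755, Pow(Pow(Add(5950, Add(2212, Mul(948, 165))), Rational(1, 2)), -1)) = Mul(-755, Pow(Pow(Add(5950, Add(2212, 156420)), Rational(1, 2)), -1)) = Mul(-755, Pow(Pow(Add(5950, 158632), Rational(1, 2)), -1)) = Mul(-755, Pow(Pow(164582, Rational(1, 2)), -1)) = Mul(-755, Mul(Rational(1, 164582), Pow(164582, Rational(1, 2)))) = Mul(Rational(-755, 164582), Pow(164582, Rational(1, 2)))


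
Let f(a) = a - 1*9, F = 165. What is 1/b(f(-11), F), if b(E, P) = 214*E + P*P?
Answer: 1/22945 ≈ 4.3582e-5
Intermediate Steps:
f(a) = -9 + a (f(a) = a - 9 = -9 + a)
b(E, P) = P² + 214*E (b(E, P) = 214*E + P² = P² + 214*E)
1/b(f(-11), F) = 1/(165² + 214*(-9 - 11)) = 1/(27225 + 214*(-20)) = 1/(27225 - 4280) = 1/22945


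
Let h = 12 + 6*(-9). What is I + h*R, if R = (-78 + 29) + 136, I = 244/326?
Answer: -595480/163 ≈ -3653.3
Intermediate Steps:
h = -42 (h = 12 - 54 = -42)
I = 122/163 (I = 244*(1/326) = 122/163 ≈ 0.74847)
R = 87 (R = -49 + 136 = 87)
I + h*R = 122/163 - 42*87 = 122/163 - 3654 = -595480/163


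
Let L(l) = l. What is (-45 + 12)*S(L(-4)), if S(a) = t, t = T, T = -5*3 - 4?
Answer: 627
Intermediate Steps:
T = -19 (T = -15 - 4 = -19)
t = -19
S(a) = -19
(-45 + 12)*S(L(-4)) = (-45 + 12)*(-19) = -33*(-19) = 627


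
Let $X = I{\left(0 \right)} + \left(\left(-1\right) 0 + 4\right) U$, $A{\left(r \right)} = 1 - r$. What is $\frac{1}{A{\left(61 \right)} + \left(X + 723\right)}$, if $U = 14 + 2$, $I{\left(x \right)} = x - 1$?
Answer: $\frac{1}{726} \approx 0.0013774$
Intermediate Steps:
$I{\left(x \right)} = -1 + x$
$U = 16$
$X = 63$ ($X = \left(-1 + 0\right) + \left(\left(-1\right) 0 + 4\right) 16 = -1 + \left(0 + 4\right) 16 = -1 + 4 \cdot 16 = -1 + 64 = 63$)
$\frac{1}{A{\left(61 \right)} + \left(X + 723\right)} = \frac{1}{\left(1 - 61\right) + \left(63 + 723\right)} = \frac{1}{\left(1 - 61\right) + 786} = \frac{1}{-60 + 786} = \frac{1}{726}$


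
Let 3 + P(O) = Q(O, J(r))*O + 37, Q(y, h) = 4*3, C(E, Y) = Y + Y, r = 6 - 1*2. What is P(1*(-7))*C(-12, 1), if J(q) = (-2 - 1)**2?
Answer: -100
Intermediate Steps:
r = 4 (r = 6 - 2 = 4)
J(q) = 9 (J(q) = (-3)**2 = 9)
C(E, Y) = 2*Y
Q(y, h) = 12
P(O) = 34 + 12*O (P(O) = -3 + (12*O + 37) = -3 + (37 + 12*O) = 34 + 12*O)
P(1*(-7))*C(-12, 1) = (34 + 12*(1*(-7)))*(2*1) = (34 + 12*(-7))*2 = (34 - 84)*2 = -50*2 = -100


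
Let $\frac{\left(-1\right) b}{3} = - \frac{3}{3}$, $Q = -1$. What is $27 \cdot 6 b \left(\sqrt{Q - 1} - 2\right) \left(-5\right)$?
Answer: $4860 - 2430 i \sqrt{2} \approx 4860.0 - 3436.5 i$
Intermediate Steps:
$b = 3$ ($b = - 3 \left(- \frac{3}{3}\right) = - 3 \left(\left(-3\right) \frac{1}{3}\right) = \left(-3\right) \left(-1\right) = 3$)
$27 \cdot 6 b \left(\sqrt{Q - 1} - 2\right) \left(-5\right) = 27 \cdot 6 \cdot 3 \left(\sqrt{-1 - 1} - 2\right) \left(-5\right) = 27 \cdot 18 \left(\sqrt{-2} - 2\right) \left(-5\right) = 27 \cdot 18 \left(i \sqrt{2} - 2\right) \left(-5\right) = 27 \cdot 18 \left(-2 + i \sqrt{2}\right) \left(-5\right) = 27 \left(-36 + 18 i \sqrt{2}\right) \left(-5\right) = \left(-972 + 486 i \sqrt{2}\right) \left(-5\right) = 4860 - 2430 i \sqrt{2}$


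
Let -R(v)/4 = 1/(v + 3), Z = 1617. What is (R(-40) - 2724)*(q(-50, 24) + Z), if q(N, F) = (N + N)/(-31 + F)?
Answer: -1150852496/259 ≈ -4.4434e+6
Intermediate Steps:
q(N, F) = 2*N/(-31 + F) (q(N, F) = (2*N)/(-31 + F) = 2*N/(-31 + F))
R(v) = -4/(3 + v) (R(v) = -4/(v + 3) = -4/(3 + v))
(R(-40) - 2724)*(q(-50, 24) + Z) = (-4/(3 - 40) - 2724)*(2*(-50)/(-31 + 24) + 1617) = (-4/(-37) - 2724)*(2*(-50)/(-7) + 1617) = (-4*(-1/37) - 2724)*(2*(-50)*(-1/7) + 1617) = (4/37 - 2724)*(100/7 + 1617) = -100784/37*11419/7 = -1150852496/259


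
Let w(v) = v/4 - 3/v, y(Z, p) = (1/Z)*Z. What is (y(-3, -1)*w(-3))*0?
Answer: 0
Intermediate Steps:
y(Z, p) = 1 (y(Z, p) = Z/Z = 1)
w(v) = -3/v + v/4 (w(v) = v*(¼) - 3/v = v/4 - 3/v = -3/v + v/4)
(y(-3, -1)*w(-3))*0 = (1*(-3/(-3) + (¼)*(-3)))*0 = (1*(-3*(-⅓) - ¾))*0 = (1*(1 - ¾))*0 = (1*(¼))*0 = (¼)*0 = 0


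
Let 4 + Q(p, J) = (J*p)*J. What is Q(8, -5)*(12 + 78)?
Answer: 17640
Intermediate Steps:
Q(p, J) = -4 + p*J² (Q(p, J) = -4 + (J*p)*J = -4 + p*J²)
Q(8, -5)*(12 + 78) = (-4 + 8*(-5)²)*(12 + 78) = (-4 + 8*25)*90 = (-4 + 200)*90 = 196*90 = 17640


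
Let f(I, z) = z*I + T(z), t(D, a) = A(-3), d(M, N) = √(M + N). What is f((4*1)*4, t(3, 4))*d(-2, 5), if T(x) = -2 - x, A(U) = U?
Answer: -47*√3 ≈ -81.406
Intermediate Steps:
t(D, a) = -3
f(I, z) = -2 - z + I*z (f(I, z) = z*I + (-2 - z) = I*z + (-2 - z) = -2 - z + I*z)
f((4*1)*4, t(3, 4))*d(-2, 5) = (-2 - 1*(-3) + ((4*1)*4)*(-3))*√(-2 + 5) = (-2 + 3 + (4*4)*(-3))*√3 = (-2 + 3 + 16*(-3))*√3 = (-2 + 3 - 48)*√3 = -47*√3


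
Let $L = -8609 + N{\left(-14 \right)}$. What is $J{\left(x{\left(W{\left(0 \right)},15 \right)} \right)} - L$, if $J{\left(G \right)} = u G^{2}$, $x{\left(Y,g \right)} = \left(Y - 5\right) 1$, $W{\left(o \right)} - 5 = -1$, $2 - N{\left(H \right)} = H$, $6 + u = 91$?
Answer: $8678$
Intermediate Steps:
$u = 85$ ($u = -6 + 91 = 85$)
$N{\left(H \right)} = 2 - H$
$W{\left(o \right)} = 4$ ($W{\left(o \right)} = 5 - 1 = 4$)
$x{\left(Y,g \right)} = -5 + Y$ ($x{\left(Y,g \right)} = \left(-5 + Y\right) 1 = -5 + Y$)
$J{\left(G \right)} = 85 G^{2}$
$L = -8593$ ($L = -8609 + \left(2 - -14\right) = -8609 + \left(2 + 14\right) = -8609 + 16 = -8593$)
$J{\left(x{\left(W{\left(0 \right)},15 \right)} \right)} - L = 85 \left(-5 + 4\right)^{2} - -8593 = 85 \left(-1\right)^{2} + 8593 = 85 \cdot 1 + 8593 = 85 + 8593 = 8678$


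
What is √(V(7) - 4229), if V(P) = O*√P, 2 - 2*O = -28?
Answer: √(-4229 + 15*√7) ≈ 64.725*I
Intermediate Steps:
O = 15 (O = 1 - ½*(-28) = 1 + 14 = 15)
V(P) = 15*√P
√(V(7) - 4229) = √(15*√7 - 4229) = √(-4229 + 15*√7)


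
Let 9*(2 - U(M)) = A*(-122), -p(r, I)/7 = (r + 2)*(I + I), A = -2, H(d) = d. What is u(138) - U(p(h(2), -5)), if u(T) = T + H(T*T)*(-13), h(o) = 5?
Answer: -2226680/9 ≈ -2.4741e+5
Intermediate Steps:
p(r, I) = -14*I*(2 + r) (p(r, I) = -7*(r + 2)*(I + I) = -7*(2 + r)*2*I = -14*I*(2 + r))
U(M) = -226/9 (U(M) = 2 - (-2)*(-122)/9 = 2 - ⅑*244 = 2 - 244/9 = -226/9)
u(T) = T - 13*T² (u(T) = T + (T*T)*(-13) = T + T²*(-13) = T - 13*T²)
u(138) - U(p(h(2), -5)) = 138*(1 - 13*138) - 1*(-226/9) = 138*(1 - 1794) + 226/9 = 138*(-1793) + 226/9 = -247434 + 226/9 = -2226680/9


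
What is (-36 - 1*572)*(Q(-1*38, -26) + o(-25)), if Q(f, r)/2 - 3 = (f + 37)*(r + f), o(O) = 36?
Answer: -103360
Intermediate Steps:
Q(f, r) = 6 + 2*(37 + f)*(f + r) (Q(f, r) = 6 + 2*((f + 37)*(r + f)) = 6 + 2*((37 + f)*(f + r)) = 6 + 2*(37 + f)*(f + r))
(-36 - 1*572)*(Q(-1*38, -26) + o(-25)) = (-36 - 1*572)*((6 + 2*(-1*38)² + 74*(-1*38) + 74*(-26) + 2*(-1*38)*(-26)) + 36) = (-36 - 572)*((6 + 2*(-38)² + 74*(-38) - 1924 + 2*(-38)*(-26)) + 36) = -608*((6 + 2*1444 - 2812 - 1924 + 1976) + 36) = -608*((6 + 2888 - 2812 - 1924 + 1976) + 36) = -608*(134 + 36) = -608*170 = -103360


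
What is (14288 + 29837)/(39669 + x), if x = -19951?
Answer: 44125/19718 ≈ 2.2378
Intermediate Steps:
(14288 + 29837)/(39669 + x) = (14288 + 29837)/(39669 - 19951) = 44125/19718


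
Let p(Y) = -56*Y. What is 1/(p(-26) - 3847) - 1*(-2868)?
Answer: 6857387/2391 ≈ 2868.0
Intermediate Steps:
1/(p(-26) - 3847) - 1*(-2868) = 1/(-56*(-26) - 3847) - 1*(-2868) = 1/(1456 - 3847) + 2868 = 1/(-2391) + 2868 = -1/2391 + 2868 = 6857387/2391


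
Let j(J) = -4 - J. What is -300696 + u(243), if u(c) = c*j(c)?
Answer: -360717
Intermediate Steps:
u(c) = c*(-4 - c)
-300696 + u(243) = -300696 - 1*243*(4 + 243) = -300696 - 1*243*247 = -300696 - 60021 = -360717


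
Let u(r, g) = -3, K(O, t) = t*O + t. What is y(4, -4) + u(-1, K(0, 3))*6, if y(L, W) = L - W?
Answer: -10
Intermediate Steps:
K(O, t) = t + O*t (K(O, t) = O*t + t = t + O*t)
y(4, -4) + u(-1, K(0, 3))*6 = (4 - 1*(-4)) - 3*6 = (4 + 4) - 18 = 8 - 18 = -10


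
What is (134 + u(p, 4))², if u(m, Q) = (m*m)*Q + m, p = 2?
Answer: 23104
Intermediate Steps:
u(m, Q) = m + Q*m² (u(m, Q) = m²*Q + m = Q*m² + m = m + Q*m²)
(134 + u(p, 4))² = (134 + 2*(1 + 4*2))² = (134 + 2*(1 + 8))² = (134 + 2*9)² = (134 + 18)² = 152² = 23104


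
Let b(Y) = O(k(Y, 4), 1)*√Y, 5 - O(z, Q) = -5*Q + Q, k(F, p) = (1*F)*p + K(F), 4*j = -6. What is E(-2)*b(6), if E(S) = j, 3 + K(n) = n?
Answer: -27*√6/2 ≈ -33.068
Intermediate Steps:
j = -3/2 (j = (¼)*(-6) = -3/2 ≈ -1.5000)
K(n) = -3 + n
E(S) = -3/2
k(F, p) = -3 + F + F*p (k(F, p) = (1*F)*p + (-3 + F) = F*p + (-3 + F) = -3 + F + F*p)
O(z, Q) = 5 + 4*Q (O(z, Q) = 5 - (-5*Q + Q) = 5 - (-4)*Q = 5 + 4*Q)
b(Y) = 9*√Y (b(Y) = (5 + 4*1)*√Y = (5 + 4)*√Y = 9*√Y)
E(-2)*b(6) = -27*√6/2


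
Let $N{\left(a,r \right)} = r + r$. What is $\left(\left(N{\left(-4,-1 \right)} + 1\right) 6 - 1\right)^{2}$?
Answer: $49$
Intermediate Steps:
$N{\left(a,r \right)} = 2 r$
$\left(\left(N{\left(-4,-1 \right)} + 1\right) 6 - 1\right)^{2} = \left(\left(2 \left(-1\right) + 1\right) 6 - 1\right)^{2} = \left(\left(-2 + 1\right) 6 - 1\right)^{2} = \left(\left(-1\right) 6 - 1\right)^{2} = \left(-6 - 1\right)^{2} = \left(-7\right)^{2} = 49$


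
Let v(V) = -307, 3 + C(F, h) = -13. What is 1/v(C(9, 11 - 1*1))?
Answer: -1/307 ≈ -0.0032573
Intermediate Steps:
C(F, h) = -16 (C(F, h) = -3 - 13 = -16)
1/v(C(9, 11 - 1*1)) = 1/(-307) = -1/307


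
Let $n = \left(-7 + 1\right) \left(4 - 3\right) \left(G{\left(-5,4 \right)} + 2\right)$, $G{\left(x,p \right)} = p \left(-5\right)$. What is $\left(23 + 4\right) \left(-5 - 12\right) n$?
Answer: $-49572$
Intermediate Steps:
$G{\left(x,p \right)} = - 5 p$
$n = 108$ ($n = \left(-7 + 1\right) \left(4 - 3\right) \left(\left(-5\right) 4 + 2\right) = - 6 \cdot 1 \left(-20 + 2\right) = - 6 \cdot 1 \left(-18\right) = \left(-6\right) \left(-18\right) = 108$)
$\left(23 + 4\right) \left(-5 - 12\right) n = \left(23 + 4\right) \left(-5 - 12\right) 108 = 27 \left(-17\right) 108 = \left(-459\right) 108 = -49572$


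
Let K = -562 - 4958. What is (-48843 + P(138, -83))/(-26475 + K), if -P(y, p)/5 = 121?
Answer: 49448/31995 ≈ 1.5455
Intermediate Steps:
P(y, p) = -605 (P(y, p) = -5*121 = -605)
K = -5520
(-48843 + P(138, -83))/(-26475 + K) = (-48843 - 605)/(-26475 - 5520) = -49448/(-31995) = -49448*(-1/31995) = 49448/31995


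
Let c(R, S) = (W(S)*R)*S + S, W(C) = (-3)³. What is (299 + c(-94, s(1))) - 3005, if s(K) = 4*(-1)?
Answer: -12862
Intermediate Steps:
W(C) = -27
s(K) = -4
c(R, S) = S - 27*R*S (c(R, S) = (-27*R)*S + S = -27*R*S + S = S - 27*R*S)
(299 + c(-94, s(1))) - 3005 = (299 - 4*(1 - 27*(-94))) - 3005 = (299 - 4*(1 + 2538)) - 3005 = (299 - 4*2539) - 3005 = (299 - 10156) - 3005 = -9857 - 3005 = -12862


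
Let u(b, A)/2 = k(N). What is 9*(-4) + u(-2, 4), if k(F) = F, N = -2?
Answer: -40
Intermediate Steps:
u(b, A) = -4 (u(b, A) = 2*(-2) = -4)
9*(-4) + u(-2, 4) = 9*(-4) - 4 = -36 - 4 = -40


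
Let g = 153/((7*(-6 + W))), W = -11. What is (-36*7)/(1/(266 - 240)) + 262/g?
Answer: -60802/9 ≈ -6755.8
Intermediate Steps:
g = -9/7 (g = 153/((7*(-6 - 11))) = 153/((7*(-17))) = 153/(-119) = 153*(-1/119) = -9/7 ≈ -1.2857)
(-36*7)/(1/(266 - 240)) + 262/g = (-36*7)/(1/(266 - 240)) + 262/(-9/7) = -252/(1/26) + 262*(-7/9) = -252/1/26 - 1834/9 = -252*26 - 1834/9 = -6552 - 1834/9 = -60802/9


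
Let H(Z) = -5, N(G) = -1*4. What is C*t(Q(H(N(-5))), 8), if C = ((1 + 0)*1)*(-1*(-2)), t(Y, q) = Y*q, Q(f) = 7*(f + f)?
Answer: -1120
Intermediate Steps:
N(G) = -4
Q(f) = 14*f (Q(f) = 7*(2*f) = 14*f)
C = 2 (C = (1*1)*2 = 1*2 = 2)
C*t(Q(H(N(-5))), 8) = 2*((14*(-5))*8) = 2*(-70*8) = 2*(-560) = -1120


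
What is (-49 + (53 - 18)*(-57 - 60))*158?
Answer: -654752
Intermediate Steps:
(-49 + (53 - 18)*(-57 - 60))*158 = (-49 + 35*(-117))*158 = (-49 - 4095)*158 = -4144*158 = -654752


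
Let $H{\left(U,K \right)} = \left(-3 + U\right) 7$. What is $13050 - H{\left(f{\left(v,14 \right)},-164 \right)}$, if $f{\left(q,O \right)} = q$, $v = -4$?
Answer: $13099$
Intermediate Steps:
$H{\left(U,K \right)} = -21 + 7 U$
$13050 - H{\left(f{\left(v,14 \right)},-164 \right)} = 13050 - \left(-21 + 7 \left(-4\right)\right) = 13050 - \left(-21 - 28\right) = 13050 - -49 = 13050 + 49 = 13099$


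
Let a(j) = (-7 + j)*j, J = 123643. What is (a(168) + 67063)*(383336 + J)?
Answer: 47712300669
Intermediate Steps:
a(j) = j*(-7 + j)
(a(168) + 67063)*(383336 + J) = (168*(-7 + 168) + 67063)*(383336 + 123643) = (168*161 + 67063)*506979 = (27048 + 67063)*506979 = 94111*506979 = 47712300669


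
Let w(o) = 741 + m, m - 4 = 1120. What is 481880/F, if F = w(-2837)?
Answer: 96376/373 ≈ 258.38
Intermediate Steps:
m = 1124 (m = 4 + 1120 = 1124)
w(o) = 1865 (w(o) = 741 + 1124 = 1865)
F = 1865
481880/F = 481880/1865 = 481880*(1/1865) = 96376/373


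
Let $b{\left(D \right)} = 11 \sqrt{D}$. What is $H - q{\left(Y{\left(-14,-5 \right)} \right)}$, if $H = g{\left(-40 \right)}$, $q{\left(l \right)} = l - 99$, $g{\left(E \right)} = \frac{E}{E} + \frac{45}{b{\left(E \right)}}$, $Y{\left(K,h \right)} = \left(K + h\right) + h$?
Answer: $124 - \frac{9 i \sqrt{10}}{44} \approx 124.0 - 0.64683 i$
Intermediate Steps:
$Y{\left(K,h \right)} = K + 2 h$
$g{\left(E \right)} = 1 + \frac{45}{11 \sqrt{E}}$ ($g{\left(E \right)} = \frac{E}{E} + \frac{45}{11 \sqrt{E}} = 1 + 45 \frac{1}{11 \sqrt{E}} = 1 + \frac{45}{11 \sqrt{E}}$)
$q{\left(l \right)} = -99 + l$ ($q{\left(l \right)} = l - 99 = -99 + l$)
$H = 1 - \frac{9 i \sqrt{10}}{44}$ ($H = 1 + \frac{45}{11 \cdot 2 i \sqrt{10}} = 1 + \frac{45 \left(- \frac{i \sqrt{10}}{20}\right)}{11} = 1 - \frac{9 i \sqrt{10}}{44} \approx 1.0 - 0.64683 i$)
$H - q{\left(Y{\left(-14,-5 \right)} \right)} = \left(1 - \frac{9 i \sqrt{10}}{44}\right) - \left(-99 + \left(-14 + 2 \left(-5\right)\right)\right) = \left(1 - \frac{9 i \sqrt{10}}{44}\right) - \left(-99 - 24\right) = \left(1 - \frac{9 i \sqrt{10}}{44}\right) - -123 = \left(1 - \frac{9 i \sqrt{10}}{44}\right) + 123 = 124 - \frac{9 i \sqrt{10}}{44}$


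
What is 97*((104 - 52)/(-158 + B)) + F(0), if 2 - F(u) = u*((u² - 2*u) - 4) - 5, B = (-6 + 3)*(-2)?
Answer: -995/38 ≈ -26.184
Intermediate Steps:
B = 6 (B = -3*(-2) = 6)
F(u) = 7 - u*(-4 + u² - 2*u) (F(u) = 2 - (u*((u² - 2*u) - 4) - 5) = 2 - (u*(-4 + u² - 2*u) - 5) = 2 - (-5 + u*(-4 + u² - 2*u)) = 2 + (5 - u*(-4 + u² - 2*u)) = 7 - u*(-4 + u² - 2*u))
97*((104 - 52)/(-158 + B)) + F(0) = 97*((104 - 52)/(-158 + 6)) + (7 - 1*0³ + 2*0² + 4*0) = 97*(52/(-152)) + (7 - 1*0 + 2*0 + 0) = 97*(52*(-1/152)) + (7 + 0 + 0 + 0) = 97*(-13/38) + 7 = -1261/38 + 7 = -995/38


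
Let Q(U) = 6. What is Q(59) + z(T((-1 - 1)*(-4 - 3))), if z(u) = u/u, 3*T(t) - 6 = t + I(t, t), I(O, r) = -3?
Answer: 7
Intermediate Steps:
T(t) = 1 + t/3 (T(t) = 2 + (t - 3)/3 = 2 + (-3 + t)/3 = 2 + (-1 + t/3) = 1 + t/3)
z(u) = 1
Q(59) + z(T((-1 - 1)*(-4 - 3))) = 6 + 1 = 7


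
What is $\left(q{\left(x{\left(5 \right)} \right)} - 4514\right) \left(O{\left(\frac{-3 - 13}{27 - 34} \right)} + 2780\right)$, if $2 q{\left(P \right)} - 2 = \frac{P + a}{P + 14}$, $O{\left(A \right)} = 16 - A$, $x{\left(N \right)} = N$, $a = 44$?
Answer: $- \frac{1676389210}{133} \approx -1.2604 \cdot 10^{7}$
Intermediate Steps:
$q{\left(P \right)} = 1 + \frac{44 + P}{2 \left(14 + P\right)}$ ($q{\left(P \right)} = 1 + \frac{\left(P + 44\right) \frac{1}{P + 14}}{2} = 1 + \frac{\left(44 + P\right) \frac{1}{14 + P}}{2} = 1 + \frac{\frac{1}{14 + P} \left(44 + P\right)}{2} = 1 + \frac{44 + P}{2 \left(14 + P\right)}$)
$\left(q{\left(x{\left(5 \right)} \right)} - 4514\right) \left(O{\left(\frac{-3 - 13}{27 - 34} \right)} + 2780\right) = \left(\frac{3 \left(24 + 5\right)}{2 \left(14 + 5\right)} - 4514\right) \left(\left(16 - \frac{-3 - 13}{27 - 34}\right) + 2780\right) = \left(\frac{3}{2} \cdot \frac{1}{19} \cdot 29 - 4514\right) \left(\left(16 - - \frac{16}{-7}\right) + 2780\right) = \left(\frac{3}{2} \cdot \frac{1}{19} \cdot 29 - 4514\right) \left(\left(16 - \left(-16\right) \left(- \frac{1}{7}\right)\right) + 2780\right) = \left(\frac{87}{38} - 4514\right) \left(\left(16 - \frac{16}{7}\right) + 2780\right) = - \frac{171445 \left(\left(16 - \frac{16}{7}\right) + 2780\right)}{38} = - \frac{171445 \left(\frac{96}{7} + 2780\right)}{38} = \left(- \frac{171445}{38}\right) \frac{19556}{7} = - \frac{1676389210}{133}$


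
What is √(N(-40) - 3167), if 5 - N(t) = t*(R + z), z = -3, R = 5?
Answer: I*√3082 ≈ 55.516*I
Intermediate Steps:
N(t) = 5 - 2*t (N(t) = 5 - t*(5 - 3) = 5 - t*2 = 5 - 2*t)
√(N(-40) - 3167) = √((5 - 2*(-40)) - 3167) = √((5 + 80) - 3167) = √(85 - 3167) = √(-3082) = I*√3082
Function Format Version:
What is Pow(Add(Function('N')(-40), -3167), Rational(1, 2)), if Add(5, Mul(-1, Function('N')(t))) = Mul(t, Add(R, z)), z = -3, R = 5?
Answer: Mul(I, Pow(3082, Rational(1, 2))) ≈ Mul(55.516, I)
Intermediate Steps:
Function('N')(t) = Add(5, Mul(-2, t)) (Function('N')(t) = Add(5, Mul(-1, Mul(t, Add(5, -3)))) = Add(5, Mul(-1, Mul(t, 2))) = Add(5, Mul(-1, Mul(2, t))) = Add(5, Mul(-2, t)))
Pow(Add(Function('N')(-40), -3167), Rational(1, 2)) = Pow(Add(Add(5, Mul(-2, -40)), -3167), Rational(1, 2)) = Pow(Add(Add(5, 80), -3167), Rational(1, 2)) = Pow(Add(85, -3167), Rational(1, 2)) = Pow(-3082, Rational(1, 2)) = Mul(I, Pow(3082, Rational(1, 2)))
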